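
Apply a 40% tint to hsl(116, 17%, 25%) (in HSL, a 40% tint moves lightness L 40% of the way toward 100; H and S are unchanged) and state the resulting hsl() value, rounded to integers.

L moves 40% from 25 toward 100: 25 + 30 = 55 → 55.
H and S are unchanged.

hsl(116, 17%, 55%)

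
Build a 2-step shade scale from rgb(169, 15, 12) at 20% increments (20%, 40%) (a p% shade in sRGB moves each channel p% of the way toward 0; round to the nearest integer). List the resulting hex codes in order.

20%: (169 − 33.8 = 135.2→135, 15 − 3 = 12→12, 12 − 2.4 = 9.6→10) → #870c0a
40%: (169 − 67.6 = 101.4→101, 15 − 6 = 9→9, 12 − 4.8 = 7.2→7) → #650907

#870c0a, #650907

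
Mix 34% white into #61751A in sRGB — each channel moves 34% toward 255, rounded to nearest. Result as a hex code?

#97A468

#61751A is rgb(97, 117, 26).
A 34% tint moves each channel 34% toward 255:
  R: 97 + 0.34×(255−97) = 97 + 53.72 = 150.72 → 151
  G: 117 + 0.34×(255−117) = 117 + 46.92 = 163.92 → 164
  B: 26 + 77.86 = 103.86 → 104
rgb(151, 164, 104) = #97A468.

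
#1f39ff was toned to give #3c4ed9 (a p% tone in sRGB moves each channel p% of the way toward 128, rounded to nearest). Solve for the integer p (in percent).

30%

#1f39ff is rgb(31, 57, 255); #3c4ed9 is rgb(60, 78, 217).
On the B channel (widest range): 217 ≈ 255 + (p/100)(128 − 255), so p ≈ 100×(217 − 255)/(128 − 255) = -3800/-127 = 29.92.
p = 30 reproduces all three channels after rounding.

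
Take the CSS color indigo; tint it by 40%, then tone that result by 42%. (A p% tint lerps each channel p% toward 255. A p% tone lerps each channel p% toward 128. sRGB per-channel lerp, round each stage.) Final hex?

CSS indigo is rgb(75, 0, 130).
Lerp each channel 40% toward 255:
  R: 75 + 72 = 147 → 147
  G: 0 + 102 = 102 → 102
  B: 130 + 50 = 180 → 180
After the tint: rgb(147, 102, 180) = #9366B4.
Lerp each channel 42% toward 128:
  R: 147 + 0.42×(128−147) = 147 − 7.98 = 139.02 → 139
  G: 102 + 0.42×(128−102) = 102 + 10.92 = 112.92 → 113
  B: 180 − 21.84 = 158.16 → 158
rgb(139, 113, 158) = #8B719E.

#8B719E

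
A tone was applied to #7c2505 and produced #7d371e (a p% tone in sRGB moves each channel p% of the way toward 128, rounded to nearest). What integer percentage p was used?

20%

#7c2505 is rgb(124, 37, 5); #7d371e is rgb(125, 55, 30).
On the B channel (widest range): 30 ≈ 5 + (p/100)(128 − 5), so p ≈ 100×(30 − 5)/(128 − 5) = 2500/123 = 20.33.
p = 20 reproduces all three channels after rounding.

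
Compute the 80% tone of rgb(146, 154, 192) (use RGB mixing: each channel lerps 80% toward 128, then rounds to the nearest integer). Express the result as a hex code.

#84858d

Lerp each channel 80% toward 128:
  R: 146 − 14.4 = 131.6 → 132
  G: 154 + 0.8×(128−154) = 154 − 20.8 = 133.2 → 133
  B: 192 + 0.8×(128−192) = 192 − 51.2 = 140.8 → 141
rgb(132, 133, 141) = #84858d.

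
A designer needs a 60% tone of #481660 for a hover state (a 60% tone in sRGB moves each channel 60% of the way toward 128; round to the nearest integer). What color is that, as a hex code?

#481660 is rgb(72, 22, 96).
Per channel, c → c + 0.6(128 − c):
  R: 72 + 0.6×(128−72) = 72 + 33.6 = 105.6 → 106
  G: 22 + 0.6×(128−22) = 22 + 63.6 = 85.6 → 86
  B: 96 + 19.2 = 115.2 → 115
rgb(106, 86, 115) = #6A5673.

#6A5673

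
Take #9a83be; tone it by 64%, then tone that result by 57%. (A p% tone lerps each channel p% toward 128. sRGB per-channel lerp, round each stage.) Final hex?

#9a83be is rgb(154, 131, 190).
Lerp each channel 64% toward 128:
  R: 154 + 0.64×(128−154) = 154 − 16.64 = 137.36 → 137
  G: 131 − 1.92 = 129.08 → 129
  B: 190 − 39.68 = 150.32 → 150
After the tone: rgb(137, 129, 150) = #898196.
Lerp each channel 57% toward 128:
  R: 137 + 0.57×(128−137) = 137 − 5.13 = 131.87 → 132
  G: 129 + 0.57×(128−129) = 129 − 0.57 = 128.43 → 128
  B: 150 + 0.57×(128−150) = 150 − 12.54 = 137.46 → 137
rgb(132, 128, 137) = #848089.

#848089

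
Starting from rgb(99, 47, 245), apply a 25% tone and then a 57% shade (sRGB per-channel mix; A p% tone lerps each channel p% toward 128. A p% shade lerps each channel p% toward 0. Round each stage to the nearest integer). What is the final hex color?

Per channel, c → c + 0.25(128 − c):
  R: 99 + 7.25 = 106.25 → 106
  G: 47 + 0.25×(128−47) = 47 + 20.25 = 67.25 → 67
  B: 245 + 0.25×(128−245) = 245 − 29.25 = 215.75 → 216
After the tone: rgb(106, 67, 216) = #6a43d8.
Lerp each channel 57% toward 0:
  R: 106 + 0.57×(0−106) = 106 − 60.42 = 45.58 → 46
  G: 67 + 0.57×(0−67) = 67 − 38.19 = 28.81 → 29
  B: 216 − 123.12 = 92.88 → 93
rgb(46, 29, 93) = #2e1d5d.

#2e1d5d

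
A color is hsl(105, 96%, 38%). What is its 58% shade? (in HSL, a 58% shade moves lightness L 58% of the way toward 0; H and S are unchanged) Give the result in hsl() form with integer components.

L moves 58% from 38 toward 0: 38 − 22.04 = 15.96 → 16.
H and S are unchanged.

hsl(105, 96%, 16%)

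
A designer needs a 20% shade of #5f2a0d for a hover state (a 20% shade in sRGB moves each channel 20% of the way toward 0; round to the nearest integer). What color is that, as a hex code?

#5f2a0d is rgb(95, 42, 13).
A 20% shade moves each channel 20% toward 0:
  R: 95 + 0.2×(0−95) = 95 − 19 = 76 → 76
  G: 42 − 8.4 = 33.6 → 34
  B: 13 + 0.2×(0−13) = 13 − 2.6 = 10.4 → 10
rgb(76, 34, 10) = #4c220a.

#4c220a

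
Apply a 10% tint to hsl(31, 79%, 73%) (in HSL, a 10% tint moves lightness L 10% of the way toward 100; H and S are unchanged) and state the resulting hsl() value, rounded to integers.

L moves 10% from 73 toward 100: 73 + 2.7 = 75.7 → 76.
H and S are unchanged.

hsl(31, 79%, 76%)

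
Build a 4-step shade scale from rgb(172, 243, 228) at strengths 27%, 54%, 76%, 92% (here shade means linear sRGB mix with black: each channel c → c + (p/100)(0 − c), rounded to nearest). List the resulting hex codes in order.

#7EB1A6, #4F7069, #293A37, #0E1312

27%: (172 − 46.44 = 125.56→126, 243 − 65.61 = 177.39→177, 228 − 61.56 = 166.44→166) → #7EB1A6
54%: (172 − 92.88 = 79.12→79, 243 − 131.22 = 111.78→112, 228 − 123.12 = 104.88→105) → #4F7069
76%: (172 − 130.72 = 41.28→41, 243 − 184.68 = 58.32→58, 228 − 173.28 = 54.72→55) → #293A37
92%: (172 − 158.24 = 13.76→14, 243 − 223.56 = 19.44→19, 228 − 209.76 = 18.24→18) → #0E1312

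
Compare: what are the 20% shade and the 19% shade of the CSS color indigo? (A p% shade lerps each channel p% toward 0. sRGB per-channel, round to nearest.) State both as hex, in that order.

CSS indigo is rgb(75, 0, 130).
20% shade:
  R: 75 − 15 = 60 → 60
  G: 0 + 0.2×(0−0) = 0 + 0 = 0 → 0
  B: 130 + 0.2×(0−130) = 130 − 26 = 104 → 104
  → #3C0068
19% shade:
  R: 75 + 0.19×(0−75) = 75 − 14.25 = 60.75 → 61
  G: 0 + 0 = 0 → 0
  B: 130 + 0.19×(0−130) = 130 − 24.7 = 105.3 → 105
  → #3D0069

#3C0068, #3D0069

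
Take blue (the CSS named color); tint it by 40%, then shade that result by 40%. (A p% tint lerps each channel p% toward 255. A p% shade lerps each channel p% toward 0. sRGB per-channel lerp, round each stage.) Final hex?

CSS blue is rgb(0, 0, 255).
A 40% tint moves each channel 40% toward 255:
  R: 0 + 0.4×(255−0) = 0 + 102 = 102 → 102
  G: 0 + 0.4×(255−0) = 0 + 102 = 102 → 102
  B: 255 + 0.4×(255−255) = 255 + 0 = 255 → 255
After the tint: rgb(102, 102, 255) = #6666FF.
Lerp each channel 40% toward 0:
  R: 102 − 40.8 = 61.2 → 61
  G: 102 + 0.4×(0−102) = 102 − 40.8 = 61.2 → 61
  B: 255 + 0.4×(0−255) = 255 − 102 = 153 → 153
rgb(61, 61, 153) = #3D3D99.

#3D3D99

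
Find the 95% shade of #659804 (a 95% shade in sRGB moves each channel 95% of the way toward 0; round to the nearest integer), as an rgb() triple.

rgb(5, 8, 0)

#659804 is rgb(101, 152, 4).
Lerp each channel 95% toward 0:
  R: 101 − 95.95 = 5.05 → 5
  G: 152 + 0.95×(0−152) = 152 − 144.4 = 7.6 → 8
  B: 4 + 0.95×(0−4) = 4 − 3.8 = 0.2 → 0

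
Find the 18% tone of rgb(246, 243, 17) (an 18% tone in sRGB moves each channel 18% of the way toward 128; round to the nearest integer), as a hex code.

Per channel, c → c + 0.18(128 − c):
  R: 246 + 0.18×(128−246) = 246 − 21.24 = 224.76 → 225
  G: 243 + 0.18×(128−243) = 243 − 20.7 = 222.3 → 222
  B: 17 + 19.98 = 36.98 → 37
rgb(225, 222, 37) = #e1de25.

#e1de25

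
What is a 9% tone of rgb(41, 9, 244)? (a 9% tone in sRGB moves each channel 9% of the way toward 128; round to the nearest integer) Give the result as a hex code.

Lerp each channel 9% toward 128:
  R: 41 + 0.09×(128−41) = 41 + 7.83 = 48.83 → 49
  G: 9 + 0.09×(128−9) = 9 + 10.71 = 19.71 → 20
  B: 244 + 0.09×(128−244) = 244 − 10.44 = 233.56 → 234
rgb(49, 20, 234) = #3114ea.

#3114ea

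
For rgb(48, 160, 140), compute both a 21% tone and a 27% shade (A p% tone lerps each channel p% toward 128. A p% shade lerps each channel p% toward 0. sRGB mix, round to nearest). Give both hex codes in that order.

#419989, #237566

21% tone:
  R: 48 + 0.21×(128−48) = 48 + 16.8 = 64.8 → 65
  G: 160 + 0.21×(128−160) = 160 − 6.72 = 153.28 → 153
  B: 140 + 0.21×(128−140) = 140 − 2.52 = 137.48 → 137
  → #419989
27% shade:
  R: 48 + 0.27×(0−48) = 48 − 12.96 = 35.04 → 35
  G: 160 + 0.27×(0−160) = 160 − 43.2 = 116.8 → 117
  B: 140 − 37.8 = 102.2 → 102
  → #237566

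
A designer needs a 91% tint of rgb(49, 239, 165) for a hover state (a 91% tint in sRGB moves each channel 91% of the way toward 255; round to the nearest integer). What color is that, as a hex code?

#ECFEF7

A 91% tint moves each channel 91% toward 255:
  R: 49 + 0.91×(255−49) = 49 + 187.46 = 236.46 → 236
  G: 239 + 14.56 = 253.56 → 254
  B: 165 + 0.91×(255−165) = 165 + 81.9 = 246.9 → 247
rgb(236, 254, 247) = #ECFEF7.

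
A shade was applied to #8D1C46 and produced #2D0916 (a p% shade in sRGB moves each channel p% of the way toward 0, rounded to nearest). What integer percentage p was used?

#8D1C46 is rgb(141, 28, 70); #2D0916 is rgb(45, 9, 22).
On the R channel (widest range): 45 ≈ 141 + (p/100)(0 − 141), so p ≈ 100×(45 − 141)/(0 − 141) = -9600/-141 = 68.09.
p = 68 reproduces all three channels after rounding.

68%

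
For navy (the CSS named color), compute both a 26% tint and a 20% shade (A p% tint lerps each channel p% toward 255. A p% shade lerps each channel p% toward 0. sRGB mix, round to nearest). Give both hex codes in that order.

CSS navy is rgb(0, 0, 128).
26% tint:
  R: 0 + 0.26×(255−0) = 0 + 66.3 = 66.3 → 66
  G: 0 + 66.3 = 66.3 → 66
  B: 128 + 0.26×(255−128) = 128 + 33.02 = 161.02 → 161
  → #4242a1
20% shade:
  R: 0 + 0.2×(0−0) = 0 + 0 = 0 → 0
  G: 0 + 0.2×(0−0) = 0 + 0 = 0 → 0
  B: 128 − 25.6 = 102.4 → 102
  → #000066

#4242a1, #000066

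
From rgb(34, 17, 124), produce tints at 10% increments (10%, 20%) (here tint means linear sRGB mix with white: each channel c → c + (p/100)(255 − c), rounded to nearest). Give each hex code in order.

#382989, #4E4196

10%: (34 + 22.1 = 56.1→56, 17 + 23.8 = 40.8→41, 124 + 13.1 = 137.1→137) → #382989
20%: (34 + 44.2 = 78.2→78, 17 + 47.6 = 64.6→65, 124 + 26.2 = 150.2→150) → #4E4196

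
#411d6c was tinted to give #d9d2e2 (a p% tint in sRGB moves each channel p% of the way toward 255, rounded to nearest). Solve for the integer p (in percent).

#411d6c is rgb(65, 29, 108); #d9d2e2 is rgb(217, 210, 226).
On the G channel (widest range): 210 ≈ 29 + (p/100)(255 − 29), so p ≈ 100×(210 − 29)/(255 − 29) = 18100/226 = 80.09.
p = 80 reproduces all three channels after rounding.

80%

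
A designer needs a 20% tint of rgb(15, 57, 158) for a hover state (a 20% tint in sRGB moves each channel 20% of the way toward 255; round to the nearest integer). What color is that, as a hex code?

Lerp each channel 20% toward 255:
  R: 15 + 0.2×(255−15) = 15 + 48 = 63 → 63
  G: 57 + 39.6 = 96.6 → 97
  B: 158 + 0.2×(255−158) = 158 + 19.4 = 177.4 → 177
rgb(63, 97, 177) = #3f61b1.

#3f61b1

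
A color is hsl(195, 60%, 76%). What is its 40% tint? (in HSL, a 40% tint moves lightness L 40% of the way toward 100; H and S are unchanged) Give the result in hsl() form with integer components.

L moves 40% from 76 toward 100: 76 + 9.6 = 85.6 → 86.
H and S are unchanged.

hsl(195, 60%, 86%)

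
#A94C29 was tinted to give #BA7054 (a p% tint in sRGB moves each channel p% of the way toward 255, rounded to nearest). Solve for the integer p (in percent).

#A94C29 is rgb(169, 76, 41); #BA7054 is rgb(186, 112, 84).
On the B channel (widest range): 84 ≈ 41 + (p/100)(255 − 41), so p ≈ 100×(84 − 41)/(255 − 41) = 4300/214 = 20.09.
p = 20 reproduces all three channels after rounding.

20%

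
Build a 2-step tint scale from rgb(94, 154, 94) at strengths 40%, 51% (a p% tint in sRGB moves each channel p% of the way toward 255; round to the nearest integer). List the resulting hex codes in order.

40%: (94 + 64.4 = 158.4→158, 154 + 40.4 = 194.4→194, 94 + 64.4 = 158.4→158) → #9EC29E
51%: (94 + 82.11 = 176.11→176, 154 + 51.51 = 205.51→206, 94 + 82.11 = 176.11→176) → #B0CEB0

#9EC29E, #B0CEB0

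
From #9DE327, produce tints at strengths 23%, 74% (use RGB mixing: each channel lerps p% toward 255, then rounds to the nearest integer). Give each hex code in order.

#9DE327 is rgb(157, 227, 39).
23%: (157 + 22.54 = 179.54→180, 227 + 6.44 = 233.44→233, 39 + 49.68 = 88.68→89) → #B4E959
74%: (157 + 72.52 = 229.52→230, 227 + 20.72 = 247.72→248, 39 + 159.84 = 198.84→199) → #E6F8C7

#B4E959, #E6F8C7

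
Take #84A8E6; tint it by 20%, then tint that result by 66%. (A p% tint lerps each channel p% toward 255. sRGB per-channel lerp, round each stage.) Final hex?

#DEE7F8

#84A8E6 is rgb(132, 168, 230).
Lerp each channel 20% toward 255:
  R: 132 + 24.6 = 156.6 → 157
  G: 168 + 0.2×(255−168) = 168 + 17.4 = 185.4 → 185
  B: 230 + 0.2×(255−230) = 230 + 5 = 235 → 235
After the tint: rgb(157, 185, 235) = #9DB9EB.
Lerp each channel 66% toward 255:
  R: 157 + 0.66×(255−157) = 157 + 64.68 = 221.68 → 222
  G: 185 + 0.66×(255−185) = 185 + 46.2 = 231.2 → 231
  B: 235 + 0.66×(255−235) = 235 + 13.2 = 248.2 → 248
rgb(222, 231, 248) = #DEE7F8.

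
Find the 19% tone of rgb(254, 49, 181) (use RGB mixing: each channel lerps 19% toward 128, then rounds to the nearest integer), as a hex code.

#E640AB

A 19% tone moves each channel 19% toward 128:
  R: 254 − 23.94 = 230.06 → 230
  G: 49 + 0.19×(128−49) = 49 + 15.01 = 64.01 → 64
  B: 181 + 0.19×(128−181) = 181 − 10.07 = 170.93 → 171
rgb(230, 64, 171) = #E640AB.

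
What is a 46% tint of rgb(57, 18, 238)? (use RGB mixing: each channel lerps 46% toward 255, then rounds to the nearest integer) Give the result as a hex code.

Lerp each channel 46% toward 255:
  R: 57 + 91.08 = 148.08 → 148
  G: 18 + 109.02 = 127.02 → 127
  B: 238 + 0.46×(255−238) = 238 + 7.82 = 245.82 → 246
rgb(148, 127, 246) = #947FF6.

#947FF6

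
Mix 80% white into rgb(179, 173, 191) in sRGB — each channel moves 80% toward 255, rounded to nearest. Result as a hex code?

Lerp each channel 80% toward 255:
  R: 179 + 60.8 = 239.8 → 240
  G: 173 + 0.8×(255−173) = 173 + 65.6 = 238.6 → 239
  B: 191 + 51.2 = 242.2 → 242
rgb(240, 239, 242) = #f0eff2.

#f0eff2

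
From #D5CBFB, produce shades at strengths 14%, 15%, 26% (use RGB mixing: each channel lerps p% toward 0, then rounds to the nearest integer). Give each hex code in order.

#D5CBFB is rgb(213, 203, 251).
14%: (213 − 29.82 = 183.18→183, 203 − 28.42 = 174.58→175, 251 − 35.14 = 215.86→216) → #B7AFD8
15%: (213 − 31.95 = 181.05→181, 203 − 30.45 = 172.55→173, 251 − 37.65 = 213.35→213) → #B5ADD5
26%: (213 − 55.38 = 157.62→158, 203 − 52.78 = 150.22→150, 251 − 65.26 = 185.74→186) → #9E96BA

#B7AFD8, #B5ADD5, #9E96BA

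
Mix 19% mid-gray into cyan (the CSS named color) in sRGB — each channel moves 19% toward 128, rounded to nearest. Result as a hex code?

CSS cyan is rgb(0, 255, 255).
Lerp each channel 19% toward 128:
  R: 0 + 0.19×(128−0) = 0 + 24.32 = 24.32 → 24
  G: 255 + 0.19×(128−255) = 255 − 24.13 = 230.87 → 231
  B: 255 + 0.19×(128−255) = 255 − 24.13 = 230.87 → 231
rgb(24, 231, 231) = #18E7E7.

#18E7E7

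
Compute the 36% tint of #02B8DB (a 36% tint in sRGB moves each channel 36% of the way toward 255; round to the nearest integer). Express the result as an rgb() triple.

rgb(93, 210, 232)

#02B8DB is rgb(2, 184, 219).
Lerp each channel 36% toward 255:
  R: 2 + 0.36×(255−2) = 2 + 91.08 = 93.08 → 93
  G: 184 + 0.36×(255−184) = 184 + 25.56 = 209.56 → 210
  B: 219 + 0.36×(255−219) = 219 + 12.96 = 231.96 → 232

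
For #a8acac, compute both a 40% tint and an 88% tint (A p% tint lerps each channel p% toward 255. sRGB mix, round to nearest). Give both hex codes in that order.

#cbcdcd, #f5f5f5

#a8acac is rgb(168, 172, 172).
40% tint:
  R: 168 + 34.8 = 202.8 → 203
  G: 172 + 0.4×(255−172) = 172 + 33.2 = 205.2 → 205
  B: 172 + 33.2 = 205.2 → 205
  → #cbcdcd
88% tint:
  R: 168 + 0.88×(255−168) = 168 + 76.56 = 244.56 → 245
  G: 172 + 0.88×(255−172) = 172 + 73.04 = 245.04 → 245
  B: 172 + 73.04 = 245.04 → 245
  → #f5f5f5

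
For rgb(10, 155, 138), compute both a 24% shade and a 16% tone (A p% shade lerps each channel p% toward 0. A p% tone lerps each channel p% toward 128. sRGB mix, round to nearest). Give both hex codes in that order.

24% shade:
  R: 10 − 2.4 = 7.6 → 8
  G: 155 − 37.2 = 117.8 → 118
  B: 138 + 0.24×(0−138) = 138 − 33.12 = 104.88 → 105
  → #087669
16% tone:
  R: 10 + 0.16×(128−10) = 10 + 18.88 = 28.88 → 29
  G: 155 + 0.16×(128−155) = 155 − 4.32 = 150.68 → 151
  B: 138 − 1.6 = 136.4 → 136
  → #1D9788

#087669, #1D9788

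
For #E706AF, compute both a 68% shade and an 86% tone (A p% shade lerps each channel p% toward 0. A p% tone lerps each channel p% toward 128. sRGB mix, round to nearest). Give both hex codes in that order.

#4A0238, #8E6F87

#E706AF is rgb(231, 6, 175).
68% shade:
  R: 231 + 0.68×(0−231) = 231 − 157.08 = 73.92 → 74
  G: 6 − 4.08 = 1.92 → 2
  B: 175 − 119 = 56 → 56
  → #4A0238
86% tone:
  R: 231 − 88.58 = 142.42 → 142
  G: 6 + 0.86×(128−6) = 6 + 104.92 = 110.92 → 111
  B: 175 + 0.86×(128−175) = 175 − 40.42 = 134.58 → 135
  → #8E6F87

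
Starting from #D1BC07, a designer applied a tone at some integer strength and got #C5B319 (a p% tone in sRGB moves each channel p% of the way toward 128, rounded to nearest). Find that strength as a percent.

15%

#D1BC07 is rgb(209, 188, 7); #C5B319 is rgb(197, 179, 25).
On the B channel (widest range): 25 ≈ 7 + (p/100)(128 − 7), so p ≈ 100×(25 − 7)/(128 − 7) = 1800/121 = 14.88.
p = 15 reproduces all three channels after rounding.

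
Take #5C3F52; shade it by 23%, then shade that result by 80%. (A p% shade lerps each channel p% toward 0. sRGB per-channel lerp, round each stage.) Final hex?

#0E0A0D

#5C3F52 is rgb(92, 63, 82).
Lerp each channel 23% toward 0:
  R: 92 − 21.16 = 70.84 → 71
  G: 63 + 0.23×(0−63) = 63 − 14.49 = 48.51 → 49
  B: 82 + 0.23×(0−82) = 82 − 18.86 = 63.14 → 63
After the shade: rgb(71, 49, 63) = #47313F.
Lerp each channel 80% toward 0:
  R: 71 + 0.8×(0−71) = 71 − 56.8 = 14.2 → 14
  G: 49 + 0.8×(0−49) = 49 − 39.2 = 9.8 → 10
  B: 63 + 0.8×(0−63) = 63 − 50.4 = 12.6 → 13
rgb(14, 10, 13) = #0E0A0D.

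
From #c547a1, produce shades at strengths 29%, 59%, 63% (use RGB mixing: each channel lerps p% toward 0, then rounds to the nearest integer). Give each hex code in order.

#c547a1 is rgb(197, 71, 161).
29%: (197 − 57.13 = 139.87→140, 71 − 20.59 = 50.41→50, 161 − 46.69 = 114.31→114) → #8c3272
59%: (197 − 116.23 = 80.77→81, 71 − 41.89 = 29.11→29, 161 − 94.99 = 66.01→66) → #511d42
63%: (197 − 124.11 = 72.89→73, 71 − 44.73 = 26.27→26, 161 − 101.43 = 59.57→60) → #491a3c

#8c3272, #511d42, #491a3c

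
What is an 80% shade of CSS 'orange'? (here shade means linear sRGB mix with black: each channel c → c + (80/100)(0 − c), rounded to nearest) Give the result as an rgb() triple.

CSS orange is rgb(255, 165, 0).
Per channel, c → c + 0.8(0 − c):
  R: 255 + 0.8×(0−255) = 255 − 204 = 51 → 51
  G: 165 + 0.8×(0−165) = 165 − 132 = 33 → 33
  B: 0 + 0.8×(0−0) = 0 + 0 = 0 → 0

rgb(51, 33, 0)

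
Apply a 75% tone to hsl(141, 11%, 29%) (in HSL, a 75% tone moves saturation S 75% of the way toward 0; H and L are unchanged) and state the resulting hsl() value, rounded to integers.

S moves 75% from 11 toward 0: 11 − 8.25 = 2.75 → 3.
H and L are unchanged.

hsl(141, 3%, 29%)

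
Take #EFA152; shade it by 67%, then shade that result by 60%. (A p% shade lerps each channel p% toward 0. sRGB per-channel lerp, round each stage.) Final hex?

#EFA152 is rgb(239, 161, 82).
Per channel, c → c + 0.67(0 − c):
  R: 239 − 160.13 = 78.87 → 79
  G: 161 − 107.87 = 53.13 → 53
  B: 82 + 0.67×(0−82) = 82 − 54.94 = 27.06 → 27
After the shade: rgb(79, 53, 27) = #4F351B.
Lerp each channel 60% toward 0:
  R: 79 + 0.6×(0−79) = 79 − 47.4 = 31.6 → 32
  G: 53 + 0.6×(0−53) = 53 − 31.8 = 21.2 → 21
  B: 27 + 0.6×(0−27) = 27 − 16.2 = 10.8 → 11
rgb(32, 21, 11) = #20150B.

#20150B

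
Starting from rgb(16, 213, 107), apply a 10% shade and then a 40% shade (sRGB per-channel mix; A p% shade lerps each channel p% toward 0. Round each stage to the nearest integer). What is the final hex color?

Lerp each channel 10% toward 0:
  R: 16 + 0.1×(0−16) = 16 − 1.6 = 14.4 → 14
  G: 213 − 21.3 = 191.7 → 192
  B: 107 + 0.1×(0−107) = 107 − 10.7 = 96.3 → 96
After the shade: rgb(14, 192, 96) = #0EC060.
Lerp each channel 40% toward 0:
  R: 14 + 0.4×(0−14) = 14 − 5.6 = 8.4 → 8
  G: 192 + 0.4×(0−192) = 192 − 76.8 = 115.2 → 115
  B: 96 + 0.4×(0−96) = 96 − 38.4 = 57.6 → 58
rgb(8, 115, 58) = #08733A.

#08733A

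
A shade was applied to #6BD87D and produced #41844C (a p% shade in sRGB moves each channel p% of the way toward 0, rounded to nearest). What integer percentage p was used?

39%

#6BD87D is rgb(107, 216, 125); #41844C is rgb(65, 132, 76).
On the G channel (widest range): 132 ≈ 216 + (p/100)(0 − 216), so p ≈ 100×(132 − 216)/(0 − 216) = -8400/-216 = 38.89.
p = 39 reproduces all three channels after rounding.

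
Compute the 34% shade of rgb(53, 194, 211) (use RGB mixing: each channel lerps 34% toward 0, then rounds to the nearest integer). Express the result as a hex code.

A 34% shade moves each channel 34% toward 0:
  R: 53 + 0.34×(0−53) = 53 − 18.02 = 34.98 → 35
  G: 194 − 65.96 = 128.04 → 128
  B: 211 + 0.34×(0−211) = 211 − 71.74 = 139.26 → 139
rgb(35, 128, 139) = #23808b.

#23808b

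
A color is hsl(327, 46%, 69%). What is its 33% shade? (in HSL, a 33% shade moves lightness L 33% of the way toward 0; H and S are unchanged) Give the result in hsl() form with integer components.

L moves 33% from 69 toward 0: 69 − 22.77 = 46.23 → 46.
H and S are unchanged.

hsl(327, 46%, 46%)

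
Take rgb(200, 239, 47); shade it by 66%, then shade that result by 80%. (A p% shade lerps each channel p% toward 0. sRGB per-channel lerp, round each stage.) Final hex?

#0E1003

Per channel, c → c + 0.66(0 − c):
  R: 200 − 132 = 68 → 68
  G: 239 − 157.74 = 81.26 → 81
  B: 47 + 0.66×(0−47) = 47 − 31.02 = 15.98 → 16
After the shade: rgb(68, 81, 16) = #445110.
An 80% shade moves each channel 80% toward 0:
  R: 68 − 54.4 = 13.6 → 14
  G: 81 − 64.8 = 16.2 → 16
  B: 16 + 0.8×(0−16) = 16 − 12.8 = 3.2 → 3
rgb(14, 16, 3) = #0E1003.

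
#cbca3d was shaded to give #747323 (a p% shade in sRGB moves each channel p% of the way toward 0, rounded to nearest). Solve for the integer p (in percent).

43%

#cbca3d is rgb(203, 202, 61); #747323 is rgb(116, 115, 35).
On the R channel (widest range): 116 ≈ 203 + (p/100)(0 − 203), so p ≈ 100×(116 − 203)/(0 − 203) = -8700/-203 = 42.86.
p = 43 reproduces all three channels after rounding.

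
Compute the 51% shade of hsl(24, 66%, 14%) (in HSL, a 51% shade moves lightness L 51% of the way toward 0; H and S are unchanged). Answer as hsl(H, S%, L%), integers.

hsl(24, 66%, 7%)

L moves 51% from 14 toward 0: 14 − 7.14 = 6.86 → 7.
H and S are unchanged.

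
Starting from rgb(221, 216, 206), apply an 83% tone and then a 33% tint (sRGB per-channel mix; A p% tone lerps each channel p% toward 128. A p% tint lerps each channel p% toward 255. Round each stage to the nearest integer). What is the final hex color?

#B5B4B3

Per channel, c → c + 0.83(128 − c):
  R: 221 + 0.83×(128−221) = 221 − 77.19 = 143.81 → 144
  G: 216 − 73.04 = 142.96 → 143
  B: 206 − 64.74 = 141.26 → 141
After the tone: rgb(144, 143, 141) = #908F8D.
Per channel, c → c + 0.33(255 − c):
  R: 144 + 36.63 = 180.63 → 181
  G: 143 + 36.96 = 179.96 → 180
  B: 141 + 0.33×(255−141) = 141 + 37.62 = 178.62 → 179
rgb(181, 180, 179) = #B5B4B3.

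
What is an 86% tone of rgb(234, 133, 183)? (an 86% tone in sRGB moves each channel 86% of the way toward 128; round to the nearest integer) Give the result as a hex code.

#8F8188

An 86% tone moves each channel 86% toward 128:
  R: 234 + 0.86×(128−234) = 234 − 91.16 = 142.84 → 143
  G: 133 + 0.86×(128−133) = 133 − 4.3 = 128.7 → 129
  B: 183 + 0.86×(128−183) = 183 − 47.3 = 135.7 → 136
rgb(143, 129, 136) = #8F8188.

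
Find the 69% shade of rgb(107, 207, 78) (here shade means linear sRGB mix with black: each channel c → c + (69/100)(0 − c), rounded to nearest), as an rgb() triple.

rgb(33, 64, 24)

Per channel, c → c + 0.69(0 − c):
  R: 107 + 0.69×(0−107) = 107 − 73.83 = 33.17 → 33
  G: 207 − 142.83 = 64.17 → 64
  B: 78 + 0.69×(0−78) = 78 − 53.82 = 24.18 → 24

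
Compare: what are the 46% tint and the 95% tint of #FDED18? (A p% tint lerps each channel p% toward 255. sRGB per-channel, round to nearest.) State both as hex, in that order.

#FEF582, #FFFEF3

#FDED18 is rgb(253, 237, 24).
46% tint:
  R: 253 + 0.92 = 253.92 → 254
  G: 237 + 8.28 = 245.28 → 245
  B: 24 + 0.46×(255−24) = 24 + 106.26 = 130.26 → 130
  → #FEF582
95% tint:
  R: 253 + 1.9 = 254.9 → 255
  G: 237 + 0.95×(255−237) = 237 + 17.1 = 254.1 → 254
  B: 24 + 0.95×(255−24) = 24 + 219.45 = 243.45 → 243
  → #FFFEF3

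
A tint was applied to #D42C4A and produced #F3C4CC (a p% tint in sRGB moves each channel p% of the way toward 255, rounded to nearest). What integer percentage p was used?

72%

#D42C4A is rgb(212, 44, 74); #F3C4CC is rgb(243, 196, 204).
On the G channel (widest range): 196 ≈ 44 + (p/100)(255 − 44), so p ≈ 100×(196 − 44)/(255 − 44) = 15200/211 = 72.04.
p = 72 reproduces all three channels after rounding.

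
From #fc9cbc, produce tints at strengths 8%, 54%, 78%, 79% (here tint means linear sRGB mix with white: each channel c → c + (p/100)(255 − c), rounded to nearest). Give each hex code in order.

#fc9cbc is rgb(252, 156, 188).
8%: (252→252, 156 + 7.92 = 163.92→164, 188 + 5.36 = 193.36→193) → #fca4c1
54%: (252 + 1.62 = 253.62→254, 156 + 53.46 = 209.46→209, 188 + 36.18 = 224.18→224) → #fed1e0
78%: (252 + 2.34 = 254.34→254, 156 + 77.22 = 233.22→233, 188 + 52.26 = 240.26→240) → #fee9f0
79%: (252 + 2.37 = 254.37→254, 156 + 78.21 = 234.21→234, 188 + 52.93 = 240.93→241) → #feeaf1

#fca4c1, #fed1e0, #fee9f0, #feeaf1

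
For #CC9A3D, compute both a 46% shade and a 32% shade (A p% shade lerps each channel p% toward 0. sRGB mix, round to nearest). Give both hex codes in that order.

#6E5321, #8B6929

#CC9A3D is rgb(204, 154, 61).
46% shade:
  R: 204 + 0.46×(0−204) = 204 − 93.84 = 110.16 → 110
  G: 154 − 70.84 = 83.16 → 83
  B: 61 − 28.06 = 32.94 → 33
  → #6E5321
32% shade:
  R: 204 + 0.32×(0−204) = 204 − 65.28 = 138.72 → 139
  G: 154 + 0.32×(0−154) = 154 − 49.28 = 104.72 → 105
  B: 61 + 0.32×(0−61) = 61 − 19.52 = 41.48 → 41
  → #8B6929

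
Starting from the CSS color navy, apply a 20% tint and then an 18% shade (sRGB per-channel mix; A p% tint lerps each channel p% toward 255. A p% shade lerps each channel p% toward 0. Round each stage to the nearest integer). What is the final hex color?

CSS navy is rgb(0, 0, 128).
Per channel, c → c + 0.2(255 − c):
  R: 0 + 51 = 51 → 51
  G: 0 + 0.2×(255−0) = 0 + 51 = 51 → 51
  B: 128 + 25.4 = 153.4 → 153
After the tint: rgb(51, 51, 153) = #333399.
Per channel, c → c + 0.18(0 − c):
  R: 51 − 9.18 = 41.82 → 42
  G: 51 + 0.18×(0−51) = 51 − 9.18 = 41.82 → 42
  B: 153 + 0.18×(0−153) = 153 − 27.54 = 125.46 → 125
rgb(42, 42, 125) = #2A2A7D.

#2A2A7D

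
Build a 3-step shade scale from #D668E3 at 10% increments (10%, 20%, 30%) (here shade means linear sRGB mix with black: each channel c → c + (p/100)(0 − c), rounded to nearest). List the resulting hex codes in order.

#D668E3 is rgb(214, 104, 227).
10%: (214 − 21.4 = 192.6→193, 104 − 10.4 = 93.6→94, 227 − 22.7 = 204.3→204) → #C15ECC
20%: (214 − 42.8 = 171.2→171, 104 − 20.8 = 83.2→83, 227 − 45.4 = 181.6→182) → #AB53B6
30%: (214 − 64.2 = 149.8→150, 104 − 31.2 = 72.8→73, 227 − 68.1 = 158.9→159) → #96499F

#C15ECC, #AB53B6, #96499F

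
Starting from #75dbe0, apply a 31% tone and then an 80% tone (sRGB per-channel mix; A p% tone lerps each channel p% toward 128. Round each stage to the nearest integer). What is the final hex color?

#75dbe0 is rgb(117, 219, 224).
Lerp each channel 31% toward 128:
  R: 117 + 0.31×(128−117) = 117 + 3.41 = 120.41 → 120
  G: 219 + 0.31×(128−219) = 219 − 28.21 = 190.79 → 191
  B: 224 + 0.31×(128−224) = 224 − 29.76 = 194.24 → 194
After the tone: rgb(120, 191, 194) = #78bfc2.
Per channel, c → c + 0.8(128 − c):
  R: 120 + 0.8×(128−120) = 120 + 6.4 = 126.4 → 126
  G: 191 − 50.4 = 140.6 → 141
  B: 194 − 52.8 = 141.2 → 141
rgb(126, 141, 141) = #7e8d8d.

#7e8d8d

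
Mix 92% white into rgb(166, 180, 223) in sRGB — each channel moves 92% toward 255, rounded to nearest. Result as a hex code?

Lerp each channel 92% toward 255:
  R: 166 + 81.88 = 247.88 → 248
  G: 180 + 69 = 249 → 249
  B: 223 + 29.44 = 252.44 → 252
rgb(248, 249, 252) = #f8f9fc.

#f8f9fc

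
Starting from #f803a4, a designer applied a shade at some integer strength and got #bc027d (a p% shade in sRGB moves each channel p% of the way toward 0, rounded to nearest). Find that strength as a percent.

24%

#f803a4 is rgb(248, 3, 164); #bc027d is rgb(188, 2, 125).
On the R channel (widest range): 188 ≈ 248 + (p/100)(0 − 248), so p ≈ 100×(188 − 248)/(0 − 248) = -6000/-248 = 24.19.
p = 24 reproduces all three channels after rounding.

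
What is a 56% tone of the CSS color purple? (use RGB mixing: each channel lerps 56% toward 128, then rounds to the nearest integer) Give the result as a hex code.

CSS purple is rgb(128, 0, 128).
Lerp each channel 56% toward 128:
  R: 128 + 0.56×(128−128) = 128 + 0 = 128 → 128
  G: 0 + 0.56×(128−0) = 0 + 71.68 = 71.68 → 72
  B: 128 + 0.56×(128−128) = 128 + 0 = 128 → 128
rgb(128, 72, 128) = #804880.

#804880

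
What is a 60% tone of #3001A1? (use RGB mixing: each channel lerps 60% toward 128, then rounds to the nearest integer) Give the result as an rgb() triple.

#3001A1 is rgb(48, 1, 161).
Lerp each channel 60% toward 128:
  R: 48 + 0.6×(128−48) = 48 + 48 = 96 → 96
  G: 1 + 0.6×(128−1) = 1 + 76.2 = 77.2 → 77
  B: 161 − 19.8 = 141.2 → 141

rgb(96, 77, 141)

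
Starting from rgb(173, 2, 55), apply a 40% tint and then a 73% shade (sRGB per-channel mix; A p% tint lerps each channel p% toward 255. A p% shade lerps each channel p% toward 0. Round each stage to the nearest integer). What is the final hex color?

Lerp each channel 40% toward 255:
  R: 173 + 32.8 = 205.8 → 206
  G: 2 + 0.4×(255−2) = 2 + 101.2 = 103.2 → 103
  B: 55 + 0.4×(255−55) = 55 + 80 = 135 → 135
After the tint: rgb(206, 103, 135) = #CE6787.
Per channel, c → c + 0.73(0 − c):
  R: 206 − 150.38 = 55.62 → 56
  G: 103 − 75.19 = 27.81 → 28
  B: 135 + 0.73×(0−135) = 135 − 98.55 = 36.45 → 36
rgb(56, 28, 36) = #381C24.

#381C24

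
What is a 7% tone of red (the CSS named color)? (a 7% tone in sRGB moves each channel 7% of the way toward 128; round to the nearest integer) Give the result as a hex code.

#F60909

CSS red is rgb(255, 0, 0).
Lerp each channel 7% toward 128:
  R: 255 + 0.07×(128−255) = 255 − 8.89 = 246.11 → 246
  G: 0 + 0.07×(128−0) = 0 + 8.96 = 8.96 → 9
  B: 0 + 0.07×(128−0) = 0 + 8.96 = 8.96 → 9
rgb(246, 9, 9) = #F60909.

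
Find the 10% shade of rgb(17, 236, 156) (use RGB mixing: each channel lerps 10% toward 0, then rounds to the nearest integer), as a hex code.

#0fd48c

Per channel, c → c + 0.1(0 − c):
  R: 17 + 0.1×(0−17) = 17 − 1.7 = 15.3 → 15
  G: 236 − 23.6 = 212.4 → 212
  B: 156 + 0.1×(0−156) = 156 − 15.6 = 140.4 → 140
rgb(15, 212, 140) = #0fd48c.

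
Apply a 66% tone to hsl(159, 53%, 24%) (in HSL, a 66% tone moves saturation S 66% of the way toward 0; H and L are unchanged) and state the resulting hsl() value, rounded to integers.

S moves 66% from 53 toward 0: 53 − 34.98 = 18.02 → 18.
H and L are unchanged.

hsl(159, 18%, 24%)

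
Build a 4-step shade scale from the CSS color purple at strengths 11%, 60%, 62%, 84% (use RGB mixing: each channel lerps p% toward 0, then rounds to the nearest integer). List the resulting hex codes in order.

#720072, #330033, #310031, #140014

CSS purple is rgb(128, 0, 128).
11%: (128 − 14.08 = 113.92→114, 0→0, 128 − 14.08 = 113.92→114) → #720072
60%: (128 − 76.8 = 51.2→51, 0→0, 128 − 76.8 = 51.2→51) → #330033
62%: (128 − 79.36 = 48.64→49, 0→0, 128 − 79.36 = 48.64→49) → #310031
84%: (128 − 107.52 = 20.48→20, 0→0, 128 − 107.52 = 20.48→20) → #140014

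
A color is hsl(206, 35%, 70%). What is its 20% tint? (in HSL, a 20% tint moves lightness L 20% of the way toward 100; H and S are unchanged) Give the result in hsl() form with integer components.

L moves 20% from 70 toward 100: 70 + 6 = 76 → 76.
H and S are unchanged.

hsl(206, 35%, 76%)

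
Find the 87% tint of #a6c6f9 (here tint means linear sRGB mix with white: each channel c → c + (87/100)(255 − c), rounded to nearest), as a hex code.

#a6c6f9 is rgb(166, 198, 249).
Per channel, c → c + 0.87(255 − c):
  R: 166 + 0.87×(255−166) = 166 + 77.43 = 243.43 → 243
  G: 198 + 0.87×(255−198) = 198 + 49.59 = 247.59 → 248
  B: 249 + 0.87×(255−249) = 249 + 5.22 = 254.22 → 254
rgb(243, 248, 254) = #f3f8fe.

#f3f8fe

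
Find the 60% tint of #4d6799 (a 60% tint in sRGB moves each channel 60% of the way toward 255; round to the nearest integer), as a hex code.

#b8c2d6

#4d6799 is rgb(77, 103, 153).
Lerp each channel 60% toward 255:
  R: 77 + 0.6×(255−77) = 77 + 106.8 = 183.8 → 184
  G: 103 + 0.6×(255−103) = 103 + 91.2 = 194.2 → 194
  B: 153 + 0.6×(255−153) = 153 + 61.2 = 214.2 → 214
rgb(184, 194, 214) = #b8c2d6.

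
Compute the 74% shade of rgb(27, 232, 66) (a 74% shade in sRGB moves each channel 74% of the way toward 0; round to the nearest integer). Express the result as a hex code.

#073c11

Lerp each channel 74% toward 0:
  R: 27 + 0.74×(0−27) = 27 − 19.98 = 7.02 → 7
  G: 232 − 171.68 = 60.32 → 60
  B: 66 − 48.84 = 17.16 → 17
rgb(7, 60, 17) = #073c11.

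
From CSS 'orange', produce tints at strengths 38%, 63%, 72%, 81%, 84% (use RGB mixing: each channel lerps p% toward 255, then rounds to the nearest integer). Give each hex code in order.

#ffc761, #ffdea1, #ffe6b8, #ffeecf, #fff1d6

CSS orange is rgb(255, 165, 0).
38%: (255→255, 165 + 34.2 = 199.2→199, 0 + 96.9 = 96.9→97) → #ffc761
63%: (255→255, 165 + 56.7 = 221.7→222, 0 + 160.65 = 160.65→161) → #ffdea1
72%: (255→255, 165 + 64.8 = 229.8→230, 0 + 183.6 = 183.6→184) → #ffe6b8
81%: (255→255, 165 + 72.9 = 237.9→238, 0 + 206.55 = 206.55→207) → #ffeecf
84%: (255→255, 165 + 75.6 = 240.6→241, 0 + 214.2 = 214.2→214) → #fff1d6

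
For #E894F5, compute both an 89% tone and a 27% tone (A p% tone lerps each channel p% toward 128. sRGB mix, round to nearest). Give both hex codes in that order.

#8B828D, #CC8FD5

#E894F5 is rgb(232, 148, 245).
89% tone:
  R: 232 − 92.56 = 139.44 → 139
  G: 148 − 17.8 = 130.2 → 130
  B: 245 + 0.89×(128−245) = 245 − 104.13 = 140.87 → 141
  → #8B828D
27% tone:
  R: 232 + 0.27×(128−232) = 232 − 28.08 = 203.92 → 204
  G: 148 − 5.4 = 142.6 → 143
  B: 245 + 0.27×(128−245) = 245 − 31.59 = 213.41 → 213
  → #CC8FD5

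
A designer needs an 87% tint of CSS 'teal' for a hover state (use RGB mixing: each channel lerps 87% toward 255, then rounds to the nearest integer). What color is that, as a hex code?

CSS teal is rgb(0, 128, 128).
Per channel, c → c + 0.87(255 − c):
  R: 0 + 0.87×(255−0) = 0 + 221.85 = 221.85 → 222
  G: 128 + 0.87×(255−128) = 128 + 110.49 = 238.49 → 238
  B: 128 + 0.87×(255−128) = 128 + 110.49 = 238.49 → 238
rgb(222, 238, 238) = #deeeee.

#deeeee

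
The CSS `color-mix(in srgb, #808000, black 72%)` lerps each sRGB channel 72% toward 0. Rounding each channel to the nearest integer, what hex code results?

#808000 is rgb(128, 128, 0).
Per channel, c → c + 0.72(0 − c):
  R: 128 + 0.72×(0−128) = 128 − 92.16 = 35.84 → 36
  G: 128 − 92.16 = 35.84 → 36
  B: 0 + 0.72×(0−0) = 0 + 0 = 0 → 0
rgb(36, 36, 0) = #242400.

#242400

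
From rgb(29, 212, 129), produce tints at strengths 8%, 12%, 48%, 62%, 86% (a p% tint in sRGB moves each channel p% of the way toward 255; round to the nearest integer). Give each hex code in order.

#2fd78b, #38d990, #89e9bd, #a9efcf, #dff9ed

8%: (29 + 18.08 = 47.08→47, 212 + 3.44 = 215.44→215, 129 + 10.08 = 139.08→139) → #2fd78b
12%: (29 + 27.12 = 56.12→56, 212 + 5.16 = 217.16→217, 129 + 15.12 = 144.12→144) → #38d990
48%: (29 + 108.48 = 137.48→137, 212 + 20.64 = 232.64→233, 129 + 60.48 = 189.48→189) → #89e9bd
62%: (29 + 140.12 = 169.12→169, 212 + 26.66 = 238.66→239, 129 + 78.12 = 207.12→207) → #a9efcf
86%: (29 + 194.36 = 223.36→223, 212 + 36.98 = 248.98→249, 129 + 108.36 = 237.36→237) → #dff9ed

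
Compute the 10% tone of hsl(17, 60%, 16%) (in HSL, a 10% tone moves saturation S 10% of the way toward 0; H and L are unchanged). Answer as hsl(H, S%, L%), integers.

hsl(17, 54%, 16%)

S moves 10% from 60 toward 0: 60 − 6 = 54 → 54.
H and L are unchanged.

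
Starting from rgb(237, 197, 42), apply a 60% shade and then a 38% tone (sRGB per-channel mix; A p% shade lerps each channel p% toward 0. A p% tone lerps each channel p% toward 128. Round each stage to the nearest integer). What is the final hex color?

Per channel, c → c + 0.6(0 − c):
  R: 237 + 0.6×(0−237) = 237 − 142.2 = 94.8 → 95
  G: 197 − 118.2 = 78.8 → 79
  B: 42 + 0.6×(0−42) = 42 − 25.2 = 16.8 → 17
After the shade: rgb(95, 79, 17) = #5F4F11.
A 38% tone moves each channel 38% toward 128:
  R: 95 + 0.38×(128−95) = 95 + 12.54 = 107.54 → 108
  G: 79 + 18.62 = 97.62 → 98
  B: 17 + 42.18 = 59.18 → 59
rgb(108, 98, 59) = #6C623B.

#6C623B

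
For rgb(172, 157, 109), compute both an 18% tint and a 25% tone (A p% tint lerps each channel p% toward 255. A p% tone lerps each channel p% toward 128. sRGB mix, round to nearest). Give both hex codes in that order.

18% tint:
  R: 172 + 14.94 = 186.94 → 187
  G: 157 + 17.64 = 174.64 → 175
  B: 109 + 0.18×(255−109) = 109 + 26.28 = 135.28 → 135
  → #BBAF87
25% tone:
  R: 172 + 0.25×(128−172) = 172 − 11 = 161 → 161
  G: 157 + 0.25×(128−157) = 157 − 7.25 = 149.75 → 150
  B: 109 + 4.75 = 113.75 → 114
  → #A19672

#BBAF87, #A19672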